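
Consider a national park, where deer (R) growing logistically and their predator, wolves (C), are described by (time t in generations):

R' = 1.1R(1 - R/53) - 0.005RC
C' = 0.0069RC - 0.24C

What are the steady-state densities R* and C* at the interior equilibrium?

From dC/dt = 0 with C > 0: 0.0069R* = 0.24, so R* = 34.8.
Substitute into dR/dt = 0: 1.1(1 - 34.8/53) = 0.005C*.
The bracket is 0.344, giving C* = 0.378/0.005 = 75.6.

R* ≈ 34.8, C* ≈ 75.6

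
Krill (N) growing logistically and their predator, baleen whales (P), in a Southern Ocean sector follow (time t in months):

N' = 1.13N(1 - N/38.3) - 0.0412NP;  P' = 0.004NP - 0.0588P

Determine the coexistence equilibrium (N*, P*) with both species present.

From dP/dt = 0 with P > 0: 0.004N* = 0.0588, so N* = 14.7.
Substitute into dN/dt = 0: 1.13(1 - 14.7/38.3) = 0.0412P*.
The bracket is 0.616, giving P* = 0.696/0.0412 = 16.9.

N* ≈ 14.7, P* ≈ 16.9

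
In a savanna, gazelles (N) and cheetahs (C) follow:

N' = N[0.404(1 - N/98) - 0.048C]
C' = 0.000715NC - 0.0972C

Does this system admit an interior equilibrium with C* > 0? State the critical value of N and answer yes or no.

Threshold N = 136; K < 136, so no, the predator goes extinct.

The predator equation gives dC/dt > 0 only when N > 0.0972/0.000715 = 136.
Without the predator, N → K = 98. Since 98 < 136, the predator cannot invade.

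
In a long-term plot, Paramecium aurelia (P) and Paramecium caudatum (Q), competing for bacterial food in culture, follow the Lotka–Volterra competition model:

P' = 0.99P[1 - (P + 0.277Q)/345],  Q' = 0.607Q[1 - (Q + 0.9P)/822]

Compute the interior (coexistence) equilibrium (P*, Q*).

P* ≈ 156, Q* ≈ 681

Setting both brackets to zero gives the nullclines P + 0.277Q = 345 and 0.9P + Q = 822.
Substituting Q = 822 - 0.9P into the first: P(1 - 0.277·0.9) = 345 - 0.277·822.
So P* = 117/0.751 = 156, and then Q* = 822 - 0.9·156 = 681.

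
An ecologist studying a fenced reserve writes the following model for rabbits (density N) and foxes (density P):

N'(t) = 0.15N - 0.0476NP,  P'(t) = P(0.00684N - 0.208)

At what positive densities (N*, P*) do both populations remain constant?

N* ≈ 30.4, P* ≈ 3.15

Set dP/dt = 0 with P > 0: 0.00684N - 0.208 = 0, so N* = 0.208/0.00684 = 30.4.
Set dN/dt = 0 with N > 0: 0.15 - 0.0476P = 0, so P* = 0.15/0.0476 = 3.15.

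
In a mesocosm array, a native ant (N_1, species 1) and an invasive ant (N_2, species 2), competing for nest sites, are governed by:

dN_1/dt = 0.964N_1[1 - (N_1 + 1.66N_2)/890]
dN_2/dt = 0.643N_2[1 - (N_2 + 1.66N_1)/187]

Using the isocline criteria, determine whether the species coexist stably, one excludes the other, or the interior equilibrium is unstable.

Compare the nullcline intercepts: K1/α12 = 890/1.66 = 536 > K2 = 187; K2/α21 = 187/1.66 = 113 < K1 = 890.
Since the inequalities point opposite ways, species 1 can invade but species 2 cannot.

species 1 excludes species 2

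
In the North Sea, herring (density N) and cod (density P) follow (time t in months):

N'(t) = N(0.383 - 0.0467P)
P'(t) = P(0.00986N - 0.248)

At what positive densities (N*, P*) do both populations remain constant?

N* ≈ 25.2, P* ≈ 8.2

Set dP/dt = 0 with P > 0: 0.00986N - 0.248 = 0, so N* = 0.248/0.00986 = 25.2.
Set dN/dt = 0 with N > 0: 0.383 - 0.0467P = 0, so P* = 0.383/0.0467 = 8.2.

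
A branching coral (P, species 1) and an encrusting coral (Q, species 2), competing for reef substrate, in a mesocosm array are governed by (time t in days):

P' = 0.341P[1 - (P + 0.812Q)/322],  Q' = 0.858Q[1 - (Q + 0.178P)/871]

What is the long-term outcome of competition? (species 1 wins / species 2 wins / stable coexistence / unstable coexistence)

Compare the nullcline intercepts: K1/α12 = 322/0.812 = 397 < K2 = 871; K2/α21 = 871/0.178 = 4890 > K1 = 322.
Since the inequalities point opposite ways, species 2 can invade but species 1 cannot.

species 2 excludes species 1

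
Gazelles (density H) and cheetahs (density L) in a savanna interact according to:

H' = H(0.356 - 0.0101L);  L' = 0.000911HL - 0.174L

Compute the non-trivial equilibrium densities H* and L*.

Set dL/dt = 0 with L > 0: 0.000911H - 0.174 = 0, so H* = 0.174/0.000911 = 191.
Set dH/dt = 0 with H > 0: 0.356 - 0.0101L = 0, so L* = 0.356/0.0101 = 35.2.

H* ≈ 191, L* ≈ 35.2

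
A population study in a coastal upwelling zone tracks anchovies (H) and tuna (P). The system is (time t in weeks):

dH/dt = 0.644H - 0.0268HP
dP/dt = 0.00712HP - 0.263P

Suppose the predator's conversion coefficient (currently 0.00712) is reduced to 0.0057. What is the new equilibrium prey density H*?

H* ≈ 46.1

At the interior fixed point, setting dP/dt = 0 with P > 0 fixes H* = (predator death rate)/(HP coefficient) — independent of the other coefficients.
With the change, H* = 0.263/0.0057 = 46.1; it rises from 36.9.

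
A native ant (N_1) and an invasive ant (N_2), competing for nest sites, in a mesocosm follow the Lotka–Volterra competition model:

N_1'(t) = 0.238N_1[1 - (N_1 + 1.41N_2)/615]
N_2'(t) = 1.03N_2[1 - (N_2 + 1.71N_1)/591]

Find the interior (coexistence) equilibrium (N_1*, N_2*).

N_1* ≈ 155, N_2* ≈ 326

Setting both brackets to zero gives the nullclines N_1 + 1.41N_2 = 615 and 1.71N_1 + N_2 = 591.
Substituting N_2 = 591 - 1.71N_1 into the first: N_1(1 - 1.41·1.71) = 615 - 1.41·591.
So N_1* = -218/-1.41 = 155, and then N_2* = 591 - 1.71·155 = 326.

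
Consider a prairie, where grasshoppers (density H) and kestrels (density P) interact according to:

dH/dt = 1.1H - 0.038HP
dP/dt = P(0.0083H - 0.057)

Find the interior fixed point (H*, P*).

Set dP/dt = 0 with P > 0: 0.0083H - 0.057 = 0, so H* = 0.057/0.0083 = 6.87.
Set dH/dt = 0 with H > 0: 1.1 - 0.038P = 0, so P* = 1.1/0.038 = 28.9.

H* ≈ 6.87, P* ≈ 28.9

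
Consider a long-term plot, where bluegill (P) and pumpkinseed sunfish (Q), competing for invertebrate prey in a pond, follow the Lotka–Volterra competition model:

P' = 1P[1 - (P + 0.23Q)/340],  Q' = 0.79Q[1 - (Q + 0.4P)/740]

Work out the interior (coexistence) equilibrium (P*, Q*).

Setting both brackets to zero gives the nullclines P + 0.23Q = 340 and 0.4P + Q = 740.
Substituting Q = 740 - 0.4P into the first: P(1 - 0.23·0.4) = 340 - 0.23·740.
So P* = 170/0.908 = 187, and then Q* = 740 - 0.4·187 = 665.

P* ≈ 187, Q* ≈ 665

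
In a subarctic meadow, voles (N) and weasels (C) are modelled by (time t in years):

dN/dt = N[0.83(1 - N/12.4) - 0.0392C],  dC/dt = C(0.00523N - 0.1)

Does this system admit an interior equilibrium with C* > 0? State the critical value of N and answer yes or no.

Threshold N = 19.1; K < 19.1, so no, the predator goes extinct.

The predator equation gives dC/dt > 0 only when N > 0.1/0.00523 = 19.1.
Without the predator, N → K = 12.4. Since 12.4 < 19.1, the predator cannot invade.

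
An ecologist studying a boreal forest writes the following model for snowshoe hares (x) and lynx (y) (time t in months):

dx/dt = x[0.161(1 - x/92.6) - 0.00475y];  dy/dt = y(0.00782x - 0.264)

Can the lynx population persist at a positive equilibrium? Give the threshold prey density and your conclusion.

The predator equation gives dy/dt > 0 only when x > 0.264/0.00782 = 33.8.
Without the predator, x → K = 92.6. Since 92.6 > 33.8, the predator can invade and persist.

Threshold x = 33.8; K > 33.8, so yes, the predator persists.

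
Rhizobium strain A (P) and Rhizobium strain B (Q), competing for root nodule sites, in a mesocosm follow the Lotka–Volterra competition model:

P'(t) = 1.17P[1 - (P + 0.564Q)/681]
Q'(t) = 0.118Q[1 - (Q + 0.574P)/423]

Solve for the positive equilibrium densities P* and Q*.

P* ≈ 654, Q* ≈ 47.5

Setting both brackets to zero gives the nullclines P + 0.564Q = 681 and 0.574P + Q = 423.
Substituting Q = 423 - 0.574P into the first: P(1 - 0.564·0.574) = 681 - 0.564·423.
So P* = 442/0.676 = 654, and then Q* = 423 - 0.574·654 = 47.5.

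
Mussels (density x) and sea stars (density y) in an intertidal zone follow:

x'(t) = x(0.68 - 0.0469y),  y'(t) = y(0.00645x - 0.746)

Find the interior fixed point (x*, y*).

x* ≈ 116, y* ≈ 14.5

Set dy/dt = 0 with y > 0: 0.00645x - 0.746 = 0, so x* = 0.746/0.00645 = 116.
Set dx/dt = 0 with x > 0: 0.68 - 0.0469y = 0, so y* = 0.68/0.0469 = 14.5.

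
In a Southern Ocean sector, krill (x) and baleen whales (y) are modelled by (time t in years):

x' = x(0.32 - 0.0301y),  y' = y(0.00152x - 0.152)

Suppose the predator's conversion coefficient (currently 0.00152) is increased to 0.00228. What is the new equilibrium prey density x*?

x* ≈ 66.7

At the interior fixed point, setting dy/dt = 0 with y > 0 fixes x* = (predator death rate)/(xy coefficient) — independent of the other coefficients.
With the change, x* = 0.152/0.00228 = 66.7; it falls from 100.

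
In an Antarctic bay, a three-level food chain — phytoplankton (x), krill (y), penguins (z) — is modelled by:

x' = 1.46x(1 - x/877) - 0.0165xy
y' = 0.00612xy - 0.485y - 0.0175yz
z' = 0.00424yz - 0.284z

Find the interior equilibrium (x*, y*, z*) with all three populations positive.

x* ≈ 213, y* ≈ 67, z* ≈ 46.8

From dz/dt = 0: 0.00424y* = 0.284, so y* = 67.
From dx/dt = 0: 1.46(1 - x*/877) = 0.0165·67, giving x* = 877·(1 - 0.757) = 213.
From dy/dt = 0: 0.00612·213 - 0.485 = 0.0175z*, so z* = 0.819/0.0175 = 46.8.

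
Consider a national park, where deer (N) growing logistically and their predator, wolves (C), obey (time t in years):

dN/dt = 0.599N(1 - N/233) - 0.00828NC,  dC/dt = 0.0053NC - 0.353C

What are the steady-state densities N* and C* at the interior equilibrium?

From dC/dt = 0 with C > 0: 0.0053N* = 0.353, so N* = 66.6.
Substitute into dN/dt = 0: 0.599(1 - 66.6/233) = 0.00828C*.
The bracket is 0.714, giving C* = 0.428/0.00828 = 51.7.

N* ≈ 66.6, C* ≈ 51.7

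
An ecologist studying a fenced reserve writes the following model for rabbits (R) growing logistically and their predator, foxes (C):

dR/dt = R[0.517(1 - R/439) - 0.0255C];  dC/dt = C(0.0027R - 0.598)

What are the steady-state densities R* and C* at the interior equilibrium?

From dC/dt = 0 with C > 0: 0.0027R* = 0.598, so R* = 221.
Substitute into dR/dt = 0: 0.517(1 - 221/439) = 0.0255C*.
The bracket is 0.495, giving C* = 0.256/0.0255 = 10.

R* ≈ 221, C* ≈ 10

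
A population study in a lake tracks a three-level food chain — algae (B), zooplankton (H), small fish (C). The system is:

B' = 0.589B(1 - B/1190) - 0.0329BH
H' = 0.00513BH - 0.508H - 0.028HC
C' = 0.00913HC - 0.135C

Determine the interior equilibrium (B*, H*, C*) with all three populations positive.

From dC/dt = 0: 0.00913H* = 0.135, so H* = 14.8.
From dB/dt = 0: 0.589(1 - B*/1190) = 0.0329·14.8, giving B* = 1190·(1 - 0.826) = 207.
From dH/dt = 0: 0.00513·207 - 0.508 = 0.028C*, so C* = 0.555/0.028 = 19.8.

B* ≈ 207, H* ≈ 14.8, C* ≈ 19.8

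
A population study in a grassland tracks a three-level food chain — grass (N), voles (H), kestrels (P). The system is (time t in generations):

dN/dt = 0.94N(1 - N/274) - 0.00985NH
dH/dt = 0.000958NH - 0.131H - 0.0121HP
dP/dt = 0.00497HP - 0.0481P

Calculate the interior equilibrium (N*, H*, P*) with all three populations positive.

From dP/dt = 0: 0.00497H* = 0.0481, so H* = 9.68.
From dN/dt = 0: 0.94(1 - N*/274) = 0.00985·9.68, giving N* = 274·(1 - 0.101) = 246.
From dH/dt = 0: 0.000958·246 - 0.131 = 0.0121P*, so P* = 0.105/0.0121 = 8.67.

N* ≈ 246, H* ≈ 9.68, P* ≈ 8.67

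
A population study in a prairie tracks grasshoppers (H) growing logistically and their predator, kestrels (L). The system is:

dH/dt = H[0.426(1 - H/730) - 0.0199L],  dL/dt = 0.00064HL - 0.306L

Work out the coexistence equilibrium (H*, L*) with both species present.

H* ≈ 478, L* ≈ 7.39

From dL/dt = 0 with L > 0: 0.00064H* = 0.306, so H* = 478.
Substitute into dH/dt = 0: 0.426(1 - 478/730) = 0.0199L*.
The bracket is 0.345, giving L* = 0.147/0.0199 = 7.39.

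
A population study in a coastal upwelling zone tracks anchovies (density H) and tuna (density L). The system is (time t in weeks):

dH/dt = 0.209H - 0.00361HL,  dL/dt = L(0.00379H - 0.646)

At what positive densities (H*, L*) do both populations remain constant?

H* ≈ 170, L* ≈ 57.9

Set dL/dt = 0 with L > 0: 0.00379H - 0.646 = 0, so H* = 0.646/0.00379 = 170.
Set dH/dt = 0 with H > 0: 0.209 - 0.00361L = 0, so L* = 0.209/0.00361 = 57.9.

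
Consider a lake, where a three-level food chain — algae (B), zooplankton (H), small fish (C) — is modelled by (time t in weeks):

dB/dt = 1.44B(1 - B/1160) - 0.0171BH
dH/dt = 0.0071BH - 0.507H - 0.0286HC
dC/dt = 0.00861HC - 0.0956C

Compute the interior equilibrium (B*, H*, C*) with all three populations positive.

From dC/dt = 0: 0.00861H* = 0.0956, so H* = 11.1.
From dB/dt = 0: 1.44(1 - B*/1160) = 0.0171·11.1, giving B* = 1160·(1 - 0.132) = 1010.
From dH/dt = 0: 0.0071·1010 - 0.507 = 0.0286C*, so C* = 6.64/0.0286 = 232.

B* ≈ 1010, H* ≈ 11.1, C* ≈ 232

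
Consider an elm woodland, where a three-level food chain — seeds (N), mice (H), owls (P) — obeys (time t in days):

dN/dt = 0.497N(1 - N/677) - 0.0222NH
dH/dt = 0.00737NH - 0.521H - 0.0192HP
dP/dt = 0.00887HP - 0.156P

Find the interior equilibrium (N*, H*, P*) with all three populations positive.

N* ≈ 145, H* ≈ 17.6, P* ≈ 28.6

From dP/dt = 0: 0.00887H* = 0.156, so H* = 17.6.
From dN/dt = 0: 0.497(1 - N*/677) = 0.0222·17.6, giving N* = 677·(1 - 0.786) = 145.
From dH/dt = 0: 0.00737·145 - 0.521 = 0.0192P*, so P* = 0.549/0.0192 = 28.6.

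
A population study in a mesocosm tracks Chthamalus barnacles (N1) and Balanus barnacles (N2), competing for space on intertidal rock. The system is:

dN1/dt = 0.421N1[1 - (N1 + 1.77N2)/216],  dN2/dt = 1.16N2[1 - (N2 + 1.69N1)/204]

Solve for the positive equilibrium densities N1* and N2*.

N1* ≈ 72.9, N2* ≈ 80.9

Setting both brackets to zero gives the nullclines N1 + 1.77N2 = 216 and 1.69N1 + N2 = 204.
Substituting N2 = 204 - 1.69N1 into the first: N1(1 - 1.77·1.69) = 216 - 1.77·204.
So N1* = -145/-1.99 = 72.9, and then N2* = 204 - 1.69·72.9 = 80.9.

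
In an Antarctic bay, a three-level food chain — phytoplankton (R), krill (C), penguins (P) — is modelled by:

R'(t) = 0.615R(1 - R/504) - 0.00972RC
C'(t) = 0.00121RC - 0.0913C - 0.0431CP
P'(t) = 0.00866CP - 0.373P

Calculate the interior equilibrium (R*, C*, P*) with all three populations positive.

R* ≈ 161, C* ≈ 43.1, P* ≈ 2.4

From dP/dt = 0: 0.00866C* = 0.373, so C* = 43.1.
From dR/dt = 0: 0.615(1 - R*/504) = 0.00972·43.1, giving R* = 504·(1 - 0.681) = 161.
From dC/dt = 0: 0.00121·161 - 0.0913 = 0.0431P*, so P* = 0.103/0.0431 = 2.4.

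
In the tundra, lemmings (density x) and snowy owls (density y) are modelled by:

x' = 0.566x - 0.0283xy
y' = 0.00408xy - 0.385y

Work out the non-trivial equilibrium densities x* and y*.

x* ≈ 94.4, y* ≈ 20

Set dy/dt = 0 with y > 0: 0.00408x - 0.385 = 0, so x* = 0.385/0.00408 = 94.4.
Set dx/dt = 0 with x > 0: 0.566 - 0.0283y = 0, so y* = 0.566/0.0283 = 20.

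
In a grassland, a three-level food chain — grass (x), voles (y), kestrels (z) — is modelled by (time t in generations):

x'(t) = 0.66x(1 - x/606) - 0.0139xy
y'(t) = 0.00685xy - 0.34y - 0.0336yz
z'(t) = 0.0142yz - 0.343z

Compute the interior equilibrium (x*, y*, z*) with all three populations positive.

From dz/dt = 0: 0.0142y* = 0.343, so y* = 24.2.
From dx/dt = 0: 0.66(1 - x*/606) = 0.0139·24.2, giving x* = 606·(1 - 0.509) = 298.
From dy/dt = 0: 0.00685·298 - 0.34 = 0.0336z*, so z* = 1.7/0.0336 = 50.6.

x* ≈ 298, y* ≈ 24.2, z* ≈ 50.6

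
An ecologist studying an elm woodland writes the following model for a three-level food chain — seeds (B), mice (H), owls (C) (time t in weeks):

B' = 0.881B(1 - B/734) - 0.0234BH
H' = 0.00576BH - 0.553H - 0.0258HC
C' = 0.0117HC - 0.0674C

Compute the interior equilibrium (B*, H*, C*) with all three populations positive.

From dC/dt = 0: 0.0117H* = 0.0674, so H* = 5.76.
From dB/dt = 0: 0.881(1 - B*/734) = 0.0234·5.76, giving B* = 734·(1 - 0.153) = 622.
From dH/dt = 0: 0.00576·622 - 0.553 = 0.0258C*, so C* = 3.03/0.0258 = 117.

B* ≈ 622, H* ≈ 5.76, C* ≈ 117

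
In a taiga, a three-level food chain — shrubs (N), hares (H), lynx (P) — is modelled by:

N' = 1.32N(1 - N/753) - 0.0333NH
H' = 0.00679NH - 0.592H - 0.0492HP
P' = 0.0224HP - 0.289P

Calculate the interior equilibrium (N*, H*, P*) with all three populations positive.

From dP/dt = 0: 0.0224H* = 0.289, so H* = 12.9.
From dN/dt = 0: 1.32(1 - N*/753) = 0.0333·12.9, giving N* = 753·(1 - 0.325) = 508.
From dH/dt = 0: 0.00679·508 - 0.592 = 0.0492P*, so P* = 2.86/0.0492 = 58.1.

N* ≈ 508, H* ≈ 12.9, P* ≈ 58.1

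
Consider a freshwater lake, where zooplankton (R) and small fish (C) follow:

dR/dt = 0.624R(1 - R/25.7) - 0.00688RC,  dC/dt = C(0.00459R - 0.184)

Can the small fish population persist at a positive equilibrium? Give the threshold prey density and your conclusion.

The predator equation gives dC/dt > 0 only when R > 0.184/0.00459 = 40.1.
Without the predator, R → K = 25.7. Since 25.7 < 40.1, the predator cannot invade.

Threshold R = 40.1; K < 40.1, so no, the predator goes extinct.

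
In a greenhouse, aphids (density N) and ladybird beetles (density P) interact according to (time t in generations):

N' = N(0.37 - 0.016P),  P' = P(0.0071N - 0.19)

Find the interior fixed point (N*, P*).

Set dP/dt = 0 with P > 0: 0.0071N - 0.19 = 0, so N* = 0.19/0.0071 = 26.8.
Set dN/dt = 0 with N > 0: 0.37 - 0.016P = 0, so P* = 0.37/0.016 = 23.1.

N* ≈ 26.8, P* ≈ 23.1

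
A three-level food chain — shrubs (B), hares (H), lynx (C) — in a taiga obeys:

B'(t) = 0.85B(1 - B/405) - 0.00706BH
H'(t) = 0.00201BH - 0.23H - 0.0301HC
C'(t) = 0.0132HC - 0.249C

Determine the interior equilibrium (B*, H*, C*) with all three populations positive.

From dC/dt = 0: 0.0132H* = 0.249, so H* = 18.9.
From dB/dt = 0: 0.85(1 - B*/405) = 0.00706·18.9, giving B* = 405·(1 - 0.157) = 342.
From dH/dt = 0: 0.00201·342 - 0.23 = 0.0301C*, so C* = 0.457/0.0301 = 15.2.

B* ≈ 342, H* ≈ 18.9, C* ≈ 15.2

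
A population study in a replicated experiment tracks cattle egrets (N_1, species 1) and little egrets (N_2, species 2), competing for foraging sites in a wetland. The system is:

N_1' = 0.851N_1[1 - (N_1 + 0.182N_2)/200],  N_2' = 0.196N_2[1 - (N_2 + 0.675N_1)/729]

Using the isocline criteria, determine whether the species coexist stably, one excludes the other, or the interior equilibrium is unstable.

stable coexistence

Compare the nullcline intercepts: K1/α12 = 200/0.182 = 1100 > K2 = 729; K2/α21 = 729/0.675 = 1080 > K1 = 200.
Since both inequalities hold, each species can invade when rare, so the interior equilibrium is stable.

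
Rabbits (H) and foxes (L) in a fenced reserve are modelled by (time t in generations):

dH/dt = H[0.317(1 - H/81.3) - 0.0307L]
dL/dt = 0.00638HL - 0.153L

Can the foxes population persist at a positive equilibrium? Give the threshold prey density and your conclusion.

The predator equation gives dL/dt > 0 only when H > 0.153/0.00638 = 24.
Without the predator, H → K = 81.3. Since 81.3 > 24, the predator can invade and persist.

Threshold H = 24; K > 24, so yes, the predator persists.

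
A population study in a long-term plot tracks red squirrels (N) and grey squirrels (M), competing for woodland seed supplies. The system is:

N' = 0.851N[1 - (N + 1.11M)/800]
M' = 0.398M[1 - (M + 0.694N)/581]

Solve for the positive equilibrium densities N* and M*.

N* ≈ 675, M* ≈ 112

Setting both brackets to zero gives the nullclines N + 1.11M = 800 and 0.694N + M = 581.
Substituting M = 581 - 0.694N into the first: N(1 - 1.11·0.694) = 800 - 1.11·581.
So N* = 155/0.23 = 675, and then M* = 581 - 0.694·675 = 112.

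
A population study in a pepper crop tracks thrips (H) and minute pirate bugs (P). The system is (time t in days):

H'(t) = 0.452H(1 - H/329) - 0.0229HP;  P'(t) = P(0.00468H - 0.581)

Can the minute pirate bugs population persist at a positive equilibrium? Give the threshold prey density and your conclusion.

The predator equation gives dP/dt > 0 only when H > 0.581/0.00468 = 124.
Without the predator, H → K = 329. Since 329 > 124, the predator can invade and persist.

Threshold H = 124; K > 124, so yes, the predator persists.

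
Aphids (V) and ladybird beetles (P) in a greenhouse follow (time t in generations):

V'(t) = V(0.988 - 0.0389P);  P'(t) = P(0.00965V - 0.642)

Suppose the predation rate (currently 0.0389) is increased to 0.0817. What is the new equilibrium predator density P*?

P* ≈ 12.1

At the interior fixed point, setting dV/dt = 0 with V > 0 fixes P* = (prey growth rate)/(VP coefficient) — independent of the other coefficients.
With the change, P* = 0.988/0.0817 = 12.1; it falls from 25.4.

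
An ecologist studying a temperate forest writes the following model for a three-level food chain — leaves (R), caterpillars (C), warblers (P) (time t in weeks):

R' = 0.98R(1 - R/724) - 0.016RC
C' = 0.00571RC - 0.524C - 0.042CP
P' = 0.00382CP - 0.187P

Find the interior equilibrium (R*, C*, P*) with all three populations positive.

From dP/dt = 0: 0.00382C* = 0.187, so C* = 49.
From dR/dt = 0: 0.98(1 - R*/724) = 0.016·49, giving R* = 724·(1 - 0.799) = 145.
From dC/dt = 0: 0.00571·145 - 0.524 = 0.042P*, so P* = 0.306/0.042 = 7.29.

R* ≈ 145, C* ≈ 49, P* ≈ 7.29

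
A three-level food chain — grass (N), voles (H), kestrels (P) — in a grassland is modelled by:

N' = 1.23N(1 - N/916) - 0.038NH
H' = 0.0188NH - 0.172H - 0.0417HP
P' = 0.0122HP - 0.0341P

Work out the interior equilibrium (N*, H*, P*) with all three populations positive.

N* ≈ 837, H* ≈ 2.8, P* ≈ 373

From dP/dt = 0: 0.0122H* = 0.0341, so H* = 2.8.
From dN/dt = 0: 1.23(1 - N*/916) = 0.038·2.8, giving N* = 916·(1 - 0.0864) = 837.
From dH/dt = 0: 0.0188·837 - 0.172 = 0.0417P*, so P* = 15.6/0.0417 = 373.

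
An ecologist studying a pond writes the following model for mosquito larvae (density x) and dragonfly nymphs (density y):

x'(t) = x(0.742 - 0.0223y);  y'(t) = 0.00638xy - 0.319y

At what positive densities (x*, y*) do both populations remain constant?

x* ≈ 50, y* ≈ 33.3

Set dy/dt = 0 with y > 0: 0.00638x - 0.319 = 0, so x* = 0.319/0.00638 = 50.
Set dx/dt = 0 with x > 0: 0.742 - 0.0223y = 0, so y* = 0.742/0.0223 = 33.3.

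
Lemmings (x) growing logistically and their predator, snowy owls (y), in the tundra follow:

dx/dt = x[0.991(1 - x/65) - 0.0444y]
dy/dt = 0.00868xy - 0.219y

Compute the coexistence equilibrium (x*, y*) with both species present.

From dy/dt = 0 with y > 0: 0.00868x* = 0.219, so x* = 25.2.
Substitute into dx/dt = 0: 0.991(1 - 25.2/65) = 0.0444y*.
The bracket is 0.612, giving y* = 0.606/0.0444 = 13.7.

x* ≈ 25.2, y* ≈ 13.7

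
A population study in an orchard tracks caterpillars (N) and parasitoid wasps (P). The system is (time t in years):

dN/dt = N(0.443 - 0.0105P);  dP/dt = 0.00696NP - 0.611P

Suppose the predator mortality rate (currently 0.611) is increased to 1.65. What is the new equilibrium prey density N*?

N* ≈ 237

At the interior fixed point, setting dP/dt = 0 with P > 0 fixes N* = (predator death rate)/(NP coefficient) — independent of the other coefficients.
With the change, N* = 1.65/0.00696 = 237; it rises from 87.8.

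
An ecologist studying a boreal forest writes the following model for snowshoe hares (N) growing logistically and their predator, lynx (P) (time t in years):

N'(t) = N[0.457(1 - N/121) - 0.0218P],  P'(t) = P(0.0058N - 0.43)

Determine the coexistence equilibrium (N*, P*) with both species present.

From dP/dt = 0 with P > 0: 0.0058N* = 0.43, so N* = 74.1.
Substitute into dN/dt = 0: 0.457(1 - 74.1/121) = 0.0218P*.
The bracket is 0.387, giving P* = 0.177/0.0218 = 8.12.

N* ≈ 74.1, P* ≈ 8.12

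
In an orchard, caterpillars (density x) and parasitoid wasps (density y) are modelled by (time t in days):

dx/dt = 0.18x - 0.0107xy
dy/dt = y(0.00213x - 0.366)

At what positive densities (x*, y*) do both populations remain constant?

x* ≈ 172, y* ≈ 16.8

Set dy/dt = 0 with y > 0: 0.00213x - 0.366 = 0, so x* = 0.366/0.00213 = 172.
Set dx/dt = 0 with x > 0: 0.18 - 0.0107y = 0, so y* = 0.18/0.0107 = 16.8.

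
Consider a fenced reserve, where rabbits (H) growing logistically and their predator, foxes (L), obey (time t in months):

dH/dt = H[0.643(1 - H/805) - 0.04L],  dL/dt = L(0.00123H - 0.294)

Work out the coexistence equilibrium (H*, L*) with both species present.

H* ≈ 239, L* ≈ 11.3

From dL/dt = 0 with L > 0: 0.00123H* = 0.294, so H* = 239.
Substitute into dH/dt = 0: 0.643(1 - 239/805) = 0.04L*.
The bracket is 0.703, giving L* = 0.452/0.04 = 11.3.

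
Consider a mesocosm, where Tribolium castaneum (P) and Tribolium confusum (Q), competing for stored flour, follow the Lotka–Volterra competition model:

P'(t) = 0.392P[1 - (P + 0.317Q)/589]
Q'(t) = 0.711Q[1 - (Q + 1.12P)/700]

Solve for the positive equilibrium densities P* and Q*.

P* ≈ 569, Q* ≈ 62.5

Setting both brackets to zero gives the nullclines P + 0.317Q = 589 and 1.12P + Q = 700.
Substituting Q = 700 - 1.12P into the first: P(1 - 0.317·1.12) = 589 - 0.317·700.
So P* = 367/0.645 = 569, and then Q* = 700 - 1.12·569 = 62.5.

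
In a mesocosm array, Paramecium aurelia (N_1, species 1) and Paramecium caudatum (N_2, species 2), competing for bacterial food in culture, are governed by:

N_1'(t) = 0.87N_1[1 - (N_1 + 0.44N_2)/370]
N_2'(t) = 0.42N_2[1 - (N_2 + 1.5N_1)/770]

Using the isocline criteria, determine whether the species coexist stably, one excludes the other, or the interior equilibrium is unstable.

stable coexistence

Compare the nullcline intercepts: K1/α12 = 370/0.44 = 841 > K2 = 770; K2/α21 = 770/1.5 = 513 > K1 = 370.
Since both inequalities hold, each species can invade when rare, so the interior equilibrium is stable.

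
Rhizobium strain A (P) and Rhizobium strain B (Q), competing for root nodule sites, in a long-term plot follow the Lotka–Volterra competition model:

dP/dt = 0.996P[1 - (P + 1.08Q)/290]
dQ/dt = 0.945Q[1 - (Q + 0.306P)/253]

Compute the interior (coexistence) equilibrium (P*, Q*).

Setting both brackets to zero gives the nullclines P + 1.08Q = 290 and 0.306P + Q = 253.
Substituting Q = 253 - 0.306P into the first: P(1 - 1.08·0.306) = 290 - 1.08·253.
So P* = 16.8/0.67 = 25, and then Q* = 253 - 0.306·25 = 245.

P* ≈ 25, Q* ≈ 245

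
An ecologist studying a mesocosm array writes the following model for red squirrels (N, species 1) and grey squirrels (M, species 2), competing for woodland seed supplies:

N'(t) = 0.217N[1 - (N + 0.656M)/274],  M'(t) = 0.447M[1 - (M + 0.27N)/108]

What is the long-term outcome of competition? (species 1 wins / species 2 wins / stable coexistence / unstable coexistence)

Compare the nullcline intercepts: K1/α12 = 274/0.656 = 418 > K2 = 108; K2/α21 = 108/0.27 = 400 > K1 = 274.
Since both inequalities hold, each species can invade when rare, so the interior equilibrium is stable.

stable coexistence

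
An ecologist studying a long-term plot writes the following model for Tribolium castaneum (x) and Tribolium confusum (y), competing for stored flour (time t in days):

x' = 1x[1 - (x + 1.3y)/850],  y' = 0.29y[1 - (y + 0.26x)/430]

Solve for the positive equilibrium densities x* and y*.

x* ≈ 440, y* ≈ 316

Setting both brackets to zero gives the nullclines x + 1.3y = 850 and 0.26x + y = 430.
Substituting y = 430 - 0.26x into the first: x(1 - 1.3·0.26) = 850 - 1.3·430.
So x* = 291/0.662 = 440, and then y* = 430 - 0.26·440 = 316.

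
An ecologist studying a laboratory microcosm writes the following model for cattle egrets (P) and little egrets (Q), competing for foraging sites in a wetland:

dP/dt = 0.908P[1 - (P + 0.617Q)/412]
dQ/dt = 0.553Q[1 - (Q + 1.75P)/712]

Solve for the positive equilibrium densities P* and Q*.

Setting both brackets to zero gives the nullclines P + 0.617Q = 412 and 1.75P + Q = 712.
Substituting Q = 712 - 1.75P into the first: P(1 - 0.617·1.75) = 412 - 0.617·712.
So P* = -27.3/-0.0797 = 342, and then Q* = 712 - 1.75·342 = 113.

P* ≈ 342, Q* ≈ 113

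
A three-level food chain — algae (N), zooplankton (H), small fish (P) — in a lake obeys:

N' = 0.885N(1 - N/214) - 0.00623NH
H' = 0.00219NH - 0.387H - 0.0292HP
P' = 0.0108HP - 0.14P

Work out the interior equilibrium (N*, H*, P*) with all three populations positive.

From dP/dt = 0: 0.0108H* = 0.14, so H* = 13.
From dN/dt = 0: 0.885(1 - N*/214) = 0.00623·13, giving N* = 214·(1 - 0.0913) = 194.
From dH/dt = 0: 0.00219·194 - 0.387 = 0.0292P*, so P* = 0.0389/0.0292 = 1.33.

N* ≈ 194, H* ≈ 13, P* ≈ 1.33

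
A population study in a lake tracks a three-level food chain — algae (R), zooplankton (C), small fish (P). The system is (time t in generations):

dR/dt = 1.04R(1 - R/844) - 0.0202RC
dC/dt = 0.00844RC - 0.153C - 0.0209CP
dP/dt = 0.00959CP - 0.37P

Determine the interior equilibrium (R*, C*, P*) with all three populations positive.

R* ≈ 212, C* ≈ 38.6, P* ≈ 78.1

From dP/dt = 0: 0.00959C* = 0.37, so C* = 38.6.
From dR/dt = 0: 1.04(1 - R*/844) = 0.0202·38.6, giving R* = 844·(1 - 0.749) = 212.
From dC/dt = 0: 0.00844·212 - 0.153 = 0.0209P*, so P* = 1.63/0.0209 = 78.1.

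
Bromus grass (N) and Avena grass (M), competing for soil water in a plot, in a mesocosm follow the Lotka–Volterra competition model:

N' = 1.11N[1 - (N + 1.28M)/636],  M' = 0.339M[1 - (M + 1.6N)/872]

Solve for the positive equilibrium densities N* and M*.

Setting both brackets to zero gives the nullclines N + 1.28M = 636 and 1.6N + M = 872.
Substituting M = 872 - 1.6N into the first: N(1 - 1.28·1.6) = 636 - 1.28·872.
So N* = -480/-1.05 = 458, and then M* = 872 - 1.6·458 = 139.

N* ≈ 458, M* ≈ 139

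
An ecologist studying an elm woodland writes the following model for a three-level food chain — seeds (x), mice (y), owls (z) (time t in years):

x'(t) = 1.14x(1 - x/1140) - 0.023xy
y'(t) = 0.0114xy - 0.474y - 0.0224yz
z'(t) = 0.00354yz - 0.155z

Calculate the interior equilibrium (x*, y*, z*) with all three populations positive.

From dz/dt = 0: 0.00354y* = 0.155, so y* = 43.8.
From dx/dt = 0: 1.14(1 - x*/1140) = 0.023·43.8, giving x* = 1140·(1 - 0.883) = 133.
From dy/dt = 0: 0.0114·133 - 0.474 = 0.0224z*, so z* = 1.04/0.0224 = 46.5.

x* ≈ 133, y* ≈ 43.8, z* ≈ 46.5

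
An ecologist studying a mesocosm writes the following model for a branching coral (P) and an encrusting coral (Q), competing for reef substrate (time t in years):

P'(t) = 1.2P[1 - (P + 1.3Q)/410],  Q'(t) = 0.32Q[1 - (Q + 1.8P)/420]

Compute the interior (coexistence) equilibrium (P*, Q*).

Setting both brackets to zero gives the nullclines P + 1.3Q = 410 and 1.8P + Q = 420.
Substituting Q = 420 - 1.8P into the first: P(1 - 1.3·1.8) = 410 - 1.3·420.
So P* = -136/-1.34 = 101, and then Q* = 420 - 1.8·101 = 237.

P* ≈ 101, Q* ≈ 237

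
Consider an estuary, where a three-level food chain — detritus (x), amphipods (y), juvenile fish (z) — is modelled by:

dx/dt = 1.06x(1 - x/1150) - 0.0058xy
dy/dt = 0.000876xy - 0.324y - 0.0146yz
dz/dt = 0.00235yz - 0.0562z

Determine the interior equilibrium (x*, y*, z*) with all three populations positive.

From dz/dt = 0: 0.00235y* = 0.0562, so y* = 23.9.
From dx/dt = 0: 1.06(1 - x*/1150) = 0.0058·23.9, giving x* = 1150·(1 - 0.131) = 1000.
From dy/dt = 0: 0.000876·1000 - 0.324 = 0.0146z*, so z* = 0.552/0.0146 = 37.8.

x* ≈ 1000, y* ≈ 23.9, z* ≈ 37.8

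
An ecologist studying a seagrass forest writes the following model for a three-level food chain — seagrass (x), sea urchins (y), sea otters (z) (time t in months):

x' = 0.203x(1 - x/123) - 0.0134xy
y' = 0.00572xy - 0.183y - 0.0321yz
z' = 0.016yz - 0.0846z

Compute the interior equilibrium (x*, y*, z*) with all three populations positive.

x* ≈ 80.1, y* ≈ 5.29, z* ≈ 8.57

From dz/dt = 0: 0.016y* = 0.0846, so y* = 5.29.
From dx/dt = 0: 0.203(1 - x*/123) = 0.0134·5.29, giving x* = 123·(1 - 0.349) = 80.1.
From dy/dt = 0: 0.00572·80.1 - 0.183 = 0.0321z*, so z* = 0.275/0.0321 = 8.57.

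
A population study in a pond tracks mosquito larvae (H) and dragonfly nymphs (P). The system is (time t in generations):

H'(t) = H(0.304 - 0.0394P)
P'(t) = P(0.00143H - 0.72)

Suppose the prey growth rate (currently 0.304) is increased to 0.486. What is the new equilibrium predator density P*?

At the interior fixed point, setting dH/dt = 0 with H > 0 fixes P* = (prey growth rate)/(HP coefficient) — independent of the other coefficients.
With the change, P* = 0.486/0.0394 = 12.3; it rises from 7.72.

P* ≈ 12.3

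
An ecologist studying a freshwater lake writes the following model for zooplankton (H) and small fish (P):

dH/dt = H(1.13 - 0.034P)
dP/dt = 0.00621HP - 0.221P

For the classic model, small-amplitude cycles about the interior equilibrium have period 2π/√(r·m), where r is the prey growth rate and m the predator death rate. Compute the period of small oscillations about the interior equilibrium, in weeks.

T ≈ 12.6 weeks

Here r = 1.13 and m = 0.221, so r·m = 0.25.
ω = √0.25 = 0.5 per week, hence T = 2π/ω ≈ 12.6 weeks.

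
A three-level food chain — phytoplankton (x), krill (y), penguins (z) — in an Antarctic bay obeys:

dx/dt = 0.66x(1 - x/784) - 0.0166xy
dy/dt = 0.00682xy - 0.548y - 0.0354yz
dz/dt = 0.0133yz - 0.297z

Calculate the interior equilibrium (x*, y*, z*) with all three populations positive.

x* ≈ 344, y* ≈ 22.3, z* ≈ 50.7

From dz/dt = 0: 0.0133y* = 0.297, so y* = 22.3.
From dx/dt = 0: 0.66(1 - x*/784) = 0.0166·22.3, giving x* = 784·(1 - 0.562) = 344.
From dy/dt = 0: 0.00682·344 - 0.548 = 0.0354z*, so z* = 1.8/0.0354 = 50.7.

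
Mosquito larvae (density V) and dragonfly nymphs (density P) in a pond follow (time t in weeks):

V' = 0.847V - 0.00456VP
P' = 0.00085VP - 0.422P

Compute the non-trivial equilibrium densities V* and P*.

Set dP/dt = 0 with P > 0: 0.00085V - 0.422 = 0, so V* = 0.422/0.00085 = 496.
Set dV/dt = 0 with V > 0: 0.847 - 0.00456P = 0, so P* = 0.847/0.00456 = 186.

V* ≈ 496, P* ≈ 186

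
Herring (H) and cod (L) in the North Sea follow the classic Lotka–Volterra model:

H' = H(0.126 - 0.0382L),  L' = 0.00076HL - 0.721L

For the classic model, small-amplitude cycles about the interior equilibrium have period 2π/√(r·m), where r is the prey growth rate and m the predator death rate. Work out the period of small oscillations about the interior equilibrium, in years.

Here r = 0.126 and m = 0.721, so r·m = 0.0908.
ω = √0.0908 = 0.301 per year, hence T = 2π/ω ≈ 20.8 years.

T ≈ 20.8 years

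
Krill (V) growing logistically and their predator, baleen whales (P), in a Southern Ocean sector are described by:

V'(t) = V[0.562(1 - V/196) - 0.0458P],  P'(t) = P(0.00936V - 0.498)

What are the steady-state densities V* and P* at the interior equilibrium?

V* ≈ 53.2, P* ≈ 8.94

From dP/dt = 0 with P > 0: 0.00936V* = 0.498, so V* = 53.2.
Substitute into dV/dt = 0: 0.562(1 - 53.2/196) = 0.0458P*.
The bracket is 0.729, giving P* = 0.409/0.0458 = 8.94.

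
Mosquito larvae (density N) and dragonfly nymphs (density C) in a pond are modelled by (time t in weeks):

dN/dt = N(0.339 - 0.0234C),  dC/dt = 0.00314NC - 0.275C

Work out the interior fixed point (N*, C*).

N* ≈ 87.6, C* ≈ 14.5

Set dC/dt = 0 with C > 0: 0.00314N - 0.275 = 0, so N* = 0.275/0.00314 = 87.6.
Set dN/dt = 0 with N > 0: 0.339 - 0.0234C = 0, so C* = 0.339/0.0234 = 14.5.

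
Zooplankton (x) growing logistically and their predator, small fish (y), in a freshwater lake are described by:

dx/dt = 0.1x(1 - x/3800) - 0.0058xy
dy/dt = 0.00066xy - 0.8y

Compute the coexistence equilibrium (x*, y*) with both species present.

x* ≈ 1210, y* ≈ 11.7

From dy/dt = 0 with y > 0: 0.00066x* = 0.8, so x* = 1210.
Substitute into dx/dt = 0: 0.1(1 - 1210/3800) = 0.0058y*.
The bracket is 0.681, giving y* = 0.0681/0.0058 = 11.7.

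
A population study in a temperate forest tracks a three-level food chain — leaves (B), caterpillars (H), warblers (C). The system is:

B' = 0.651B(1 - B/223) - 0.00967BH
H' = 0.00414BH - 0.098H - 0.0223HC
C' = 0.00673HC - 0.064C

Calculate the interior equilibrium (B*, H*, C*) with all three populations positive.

B* ≈ 191, H* ≈ 9.51, C* ≈ 31.2

From dC/dt = 0: 0.00673H* = 0.064, so H* = 9.51.
From dB/dt = 0: 0.651(1 - B*/223) = 0.00967·9.51, giving B* = 223·(1 - 0.141) = 191.
From dH/dt = 0: 0.00414·191 - 0.098 = 0.0223C*, so C* = 0.695/0.0223 = 31.2.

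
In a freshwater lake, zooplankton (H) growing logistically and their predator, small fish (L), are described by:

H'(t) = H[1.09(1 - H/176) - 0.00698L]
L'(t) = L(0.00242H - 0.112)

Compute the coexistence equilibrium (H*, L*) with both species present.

From dL/dt = 0 with L > 0: 0.00242H* = 0.112, so H* = 46.3.
Substitute into dH/dt = 0: 1.09(1 - 46.3/176) = 0.00698L*.
The bracket is 0.737, giving L* = 0.803/0.00698 = 115.

H* ≈ 46.3, L* ≈ 115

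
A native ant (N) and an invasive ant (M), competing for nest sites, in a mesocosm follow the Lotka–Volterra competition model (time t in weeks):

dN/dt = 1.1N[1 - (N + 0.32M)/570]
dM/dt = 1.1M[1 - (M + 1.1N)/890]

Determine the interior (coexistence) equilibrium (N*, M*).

N* ≈ 440, M* ≈ 406

Setting both brackets to zero gives the nullclines N + 0.32M = 570 and 1.1N + M = 890.
Substituting M = 890 - 1.1N into the first: N(1 - 0.32·1.1) = 570 - 0.32·890.
So N* = 285/0.648 = 440, and then M* = 890 - 1.1·440 = 406.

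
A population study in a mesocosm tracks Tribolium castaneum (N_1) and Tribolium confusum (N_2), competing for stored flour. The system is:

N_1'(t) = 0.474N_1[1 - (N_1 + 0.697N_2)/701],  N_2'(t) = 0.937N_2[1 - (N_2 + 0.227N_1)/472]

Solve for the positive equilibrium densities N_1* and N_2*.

N_1* ≈ 442, N_2* ≈ 372

Setting both brackets to zero gives the nullclines N_1 + 0.697N_2 = 701 and 0.227N_1 + N_2 = 472.
Substituting N_2 = 472 - 0.227N_1 into the first: N_1(1 - 0.697·0.227) = 701 - 0.697·472.
So N_1* = 372/0.842 = 442, and then N_2* = 472 - 0.227·442 = 372.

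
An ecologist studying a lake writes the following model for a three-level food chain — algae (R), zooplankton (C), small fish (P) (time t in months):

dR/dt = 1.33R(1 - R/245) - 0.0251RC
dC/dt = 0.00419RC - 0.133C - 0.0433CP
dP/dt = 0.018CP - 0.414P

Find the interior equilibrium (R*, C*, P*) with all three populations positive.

From dP/dt = 0: 0.018C* = 0.414, so C* = 23.
From dR/dt = 0: 1.33(1 - R*/245) = 0.0251·23, giving R* = 245·(1 - 0.434) = 139.
From dC/dt = 0: 0.00419·139 - 0.133 = 0.0433P*, so P* = 0.448/0.0433 = 10.3.

R* ≈ 139, C* ≈ 23, P* ≈ 10.3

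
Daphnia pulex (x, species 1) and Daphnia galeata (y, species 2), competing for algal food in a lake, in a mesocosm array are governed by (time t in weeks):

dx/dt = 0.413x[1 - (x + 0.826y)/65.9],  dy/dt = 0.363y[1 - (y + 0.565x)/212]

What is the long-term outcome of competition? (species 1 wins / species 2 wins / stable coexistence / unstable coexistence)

species 2 excludes species 1

Compare the nullcline intercepts: K1/α12 = 65.9/0.826 = 79.8 < K2 = 212; K2/α21 = 212/0.565 = 375 > K1 = 65.9.
Since the inequalities point opposite ways, species 2 can invade but species 1 cannot.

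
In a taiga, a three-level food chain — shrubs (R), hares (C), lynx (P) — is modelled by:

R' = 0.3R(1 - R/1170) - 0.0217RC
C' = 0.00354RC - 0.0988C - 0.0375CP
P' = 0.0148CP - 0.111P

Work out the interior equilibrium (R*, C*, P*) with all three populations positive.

From dP/dt = 0: 0.0148C* = 0.111, so C* = 7.5.
From dR/dt = 0: 0.3(1 - R*/1170) = 0.0217·7.5, giving R* = 1170·(1 - 0.543) = 535.
From dC/dt = 0: 0.00354·535 - 0.0988 = 0.0375P*, so P* = 1.8/0.0375 = 47.9.

R* ≈ 535, C* ≈ 7.5, P* ≈ 47.9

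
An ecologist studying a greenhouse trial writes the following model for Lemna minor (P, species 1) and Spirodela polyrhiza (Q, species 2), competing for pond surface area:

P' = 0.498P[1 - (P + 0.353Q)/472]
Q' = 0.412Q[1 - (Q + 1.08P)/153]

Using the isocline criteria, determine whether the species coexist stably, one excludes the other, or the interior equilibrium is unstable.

Compare the nullcline intercepts: K1/α12 = 472/0.353 = 1340 > K2 = 153; K2/α21 = 153/1.08 = 142 < K1 = 472.
Since the inequalities point opposite ways, species 1 can invade but species 2 cannot.

species 1 excludes species 2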